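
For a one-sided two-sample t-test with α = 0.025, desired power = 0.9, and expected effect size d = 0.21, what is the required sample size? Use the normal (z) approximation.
n = 477 per group

Sample size formula (two-sample t-test, normal approximation):
n = 2 · ((z_α + z_β) / d)²

z_α = 1.960 (for α = 0.025, one-sided)
z_β = 1.282 (for power = 0.9)
d = 0.21

n = 2 · ((1.960 + 1.282) / 0.21)²
n = 2 · (15.438)²
n ≈ 476.66
Round up to the next whole number: n = 477 per group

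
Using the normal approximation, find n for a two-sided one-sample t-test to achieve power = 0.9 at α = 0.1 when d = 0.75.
n = 16

Sample size formula (one-sample t-test, normal approximation):
n = ((z_{α/2} + z_β) / d)²

z_{α/2} = 1.645 (for α = 0.1, two-sided)
z_β = 1.282 (for power = 0.9)
d = 0.75

n = ((1.645 + 1.282) / 0.75)²
n = (3.903)²
n ≈ 15.23
Round up to the next whole number: n = 16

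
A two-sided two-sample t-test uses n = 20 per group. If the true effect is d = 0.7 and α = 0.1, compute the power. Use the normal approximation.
Power ≈ 0.72

Power calculation (two-sample t-test, normal approximation):
z_β = d · √(n/2) - z_{α/2}
z_β = 0.7 · √(20/2) - 1.645
z_β = 0.7 · 3.162 - 1.645
z_β = 0.569

Power = Φ(z_β) = Φ(0.569) ≈ 0.715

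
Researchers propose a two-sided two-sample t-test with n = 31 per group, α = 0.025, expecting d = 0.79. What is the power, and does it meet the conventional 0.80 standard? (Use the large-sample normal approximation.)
Power ≈ 0.81; the study is adequately powered (power ≥ 0.80)

Power calculation (two-sample t-test, normal approximation):
z_β = d · √(n/2) - z_{α/2}
z_β = 0.79 · √(31/2) - 2.241
z_β = 0.79 · 3.937 - 2.241
z_β = 0.869

Power = Φ(z_β) = Φ(0.869) ≈ 0.808

Effect size d = 0.79 is medium by Cohen's convention (0.2/0.5/0.8).

Threshold: power ≥ 0.80 is conventionally adequate.
Power ≈ 0.81 → the study is adequately powered (power ≥ 0.80).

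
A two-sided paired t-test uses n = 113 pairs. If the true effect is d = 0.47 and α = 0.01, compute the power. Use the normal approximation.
Power ≈ 0.99

Power calculation (paired t-test, normal approximation):
z_β = d · √n - z_{α/2}
z_β = 0.47 · √113 - 2.576
z_β = 0.47 · 10.630 - 2.576
z_β = 2.420

Power = Φ(z_β) = Φ(2.420) ≈ 0.992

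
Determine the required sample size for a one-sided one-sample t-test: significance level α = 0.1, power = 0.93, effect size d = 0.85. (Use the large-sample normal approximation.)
n = 11

Sample size formula (one-sample t-test, normal approximation):
n = ((z_α + z_β) / d)²

z_α = 1.282 (for α = 0.1, one-sided)
z_β = 1.476 (for power = 0.93)
d = 0.85

n = ((1.282 + 1.476) / 0.85)²
n = (3.245)²
n ≈ 10.53
Round up to the next whole number: n = 11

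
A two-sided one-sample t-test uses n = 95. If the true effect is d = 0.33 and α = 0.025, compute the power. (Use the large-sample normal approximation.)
Power ≈ 0.84

Power calculation (one-sample t-test, normal approximation):
z_β = d · √n - z_{α/2}
z_β = 0.33 · √95 - 2.241
z_β = 0.33 · 9.747 - 2.241
z_β = 0.975

Power = Φ(z_β) = Φ(0.975) ≈ 0.835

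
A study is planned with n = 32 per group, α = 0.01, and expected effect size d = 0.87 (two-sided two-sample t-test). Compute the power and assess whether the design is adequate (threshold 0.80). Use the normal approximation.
Power ≈ 0.82; the study is adequately powered (power ≥ 0.80)

Power calculation (two-sample t-test, normal approximation):
z_β = d · √(n/2) - z_{α/2}
z_β = 0.87 · √(32/2) - 2.576
z_β = 0.87 · 4.000 - 2.576
z_β = 0.904

Power = Φ(z_β) = Φ(0.904) ≈ 0.817

Effect size d = 0.87 is large by Cohen's convention (0.2/0.5/0.8).

Threshold: power ≥ 0.80 is conventionally adequate.
Power ≈ 0.82 → the study is adequately powered (power ≥ 0.80).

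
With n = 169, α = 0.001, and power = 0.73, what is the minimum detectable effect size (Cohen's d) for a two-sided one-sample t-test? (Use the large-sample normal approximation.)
d ≈ 0.30

Minimum detectable effect (one-sample t-test, normal approximation):
d = (z_{α/2} + z_β) / √n
d = (3.291 + 0.613) / √169
d = 3.903 / 13.000
d ≈ 0.30

By Cohen's convention (0.2 small / 0.5 medium / 0.8 large): small effect.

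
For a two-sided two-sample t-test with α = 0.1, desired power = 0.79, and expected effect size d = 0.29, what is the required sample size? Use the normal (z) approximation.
n = 143 per group

Sample size formula (two-sample t-test, normal approximation):
n = 2 · ((z_{α/2} + z_β) / d)²

z_{α/2} = 1.645 (for α = 0.1, two-sided)
z_β = 0.806 (for power = 0.79)
d = 0.29

n = 2 · ((1.645 + 0.806) / 0.29)²
n = 2 · (8.452)²
n ≈ 142.87
Round up to the next whole number: n = 143 per group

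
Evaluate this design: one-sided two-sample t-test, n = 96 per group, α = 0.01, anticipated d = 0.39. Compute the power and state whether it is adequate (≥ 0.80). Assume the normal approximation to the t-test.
Power ≈ 0.65; the study is underpowered (power < 0.80)

Power calculation (two-sample t-test, normal approximation):
z_β = d · √(n/2) - z_α
z_β = 0.39 · √(96/2) - 2.326
z_β = 0.39 · 6.928 - 2.326
z_β = 0.376

Power = Φ(z_β) = Φ(0.376) ≈ 0.646

Effect size d = 0.39 is small by Cohen's convention (0.2/0.5/0.8).

Threshold: power ≥ 0.80 is conventionally adequate.
Power ≈ 0.65 → the study is underpowered (power < 0.80).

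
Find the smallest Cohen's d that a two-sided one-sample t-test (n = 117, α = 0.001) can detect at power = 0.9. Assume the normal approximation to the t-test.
d ≈ 0.42

Minimum detectable effect (one-sample t-test, normal approximation):
d = (z_{α/2} + z_β) / √n
d = (3.291 + 1.282) / √117
d = 4.572 / 10.817
d ≈ 0.42

By Cohen's convention (0.2 small / 0.5 medium / 0.8 large): small effect.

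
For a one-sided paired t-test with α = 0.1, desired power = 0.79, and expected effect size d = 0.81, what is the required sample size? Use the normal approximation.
n = 7 pairs

Sample size formula (paired t-test, normal approximation):
n = ((z_α + z_β) / d)²

z_α = 1.282 (for α = 0.1, one-sided)
z_β = 0.806 (for power = 0.79)
d = 0.81

n = ((1.282 + 0.806) / 0.81)²
n = (2.578)²
n ≈ 6.65
Round up to the next whole number: n = 7 pairs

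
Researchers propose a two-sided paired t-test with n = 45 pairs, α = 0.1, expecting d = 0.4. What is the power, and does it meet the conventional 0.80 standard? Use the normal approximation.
Power ≈ 0.85; the study is adequately powered (power ≥ 0.80)

Power calculation (paired t-test, normal approximation):
z_β = d · √n - z_{α/2}
z_β = 0.4 · √45 - 1.645
z_β = 0.4 · 6.708 - 1.645
z_β = 1.038

Power = Φ(z_β) = Φ(1.038) ≈ 0.850

Effect size d = 0.4 is small by Cohen's convention (0.2/0.5/0.8).

Threshold: power ≥ 0.80 is conventionally adequate.
Power ≈ 0.85 → the study is adequately powered (power ≥ 0.80).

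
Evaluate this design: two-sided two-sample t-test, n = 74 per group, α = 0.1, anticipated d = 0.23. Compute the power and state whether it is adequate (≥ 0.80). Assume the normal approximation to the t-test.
Power ≈ 0.40; the study is underpowered (power < 0.80)

Power calculation (two-sample t-test, normal approximation):
z_β = d · √(n/2) - z_{α/2}
z_β = 0.23 · √(74/2) - 1.645
z_β = 0.23 · 6.083 - 1.645
z_β = -0.246

Power = Φ(z_β) = Φ(-0.246) ≈ 0.403

Effect size d = 0.23 is small by Cohen's convention (0.2/0.5/0.8).

Threshold: power ≥ 0.80 is conventionally adequate.
Power ≈ 0.40 → the study is underpowered (power < 0.80).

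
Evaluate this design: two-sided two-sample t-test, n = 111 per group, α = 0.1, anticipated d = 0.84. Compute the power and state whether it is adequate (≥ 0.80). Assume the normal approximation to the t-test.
Power ≈ 1.00; the study is adequately powered (power ≥ 0.80)

Power calculation (two-sample t-test, normal approximation):
z_β = d · √(n/2) - z_{α/2}
z_β = 0.84 · √(111/2) - 1.645
z_β = 0.84 · 7.450 - 1.645
z_β = 4.613

Power = Φ(z_β) = Φ(4.613) ≈ 1.000

Effect size d = 0.84 is large by Cohen's convention (0.2/0.5/0.8).

Threshold: power ≥ 0.80 is conventionally adequate.
Power ≈ 1.00 → the study is adequately powered (power ≥ 0.80).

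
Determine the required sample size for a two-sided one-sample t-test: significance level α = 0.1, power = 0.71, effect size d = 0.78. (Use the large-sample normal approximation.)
n = 8

Sample size formula (one-sample t-test, normal approximation):
n = ((z_{α/2} + z_β) / d)²

z_{α/2} = 1.645 (for α = 0.1, two-sided)
z_β = 0.553 (for power = 0.71)
d = 0.78

n = ((1.645 + 0.553) / 0.78)²
n = (2.818)²
n ≈ 7.94
Round up to the next whole number: n = 8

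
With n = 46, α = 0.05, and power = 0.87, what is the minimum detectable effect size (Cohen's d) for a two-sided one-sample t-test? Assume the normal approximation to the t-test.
d ≈ 0.46

Minimum detectable effect (one-sample t-test, normal approximation):
d = (z_{α/2} + z_β) / √n
d = (1.960 + 1.126) / √46
d = 3.086 / 6.782
d ≈ 0.46

By Cohen's convention (0.2 small / 0.5 medium / 0.8 large): small effect.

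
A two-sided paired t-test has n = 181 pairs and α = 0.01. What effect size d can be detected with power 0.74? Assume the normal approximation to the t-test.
d ≈ 0.24

Minimum detectable effect (paired t-test, normal approximation):
d = (z_{α/2} + z_β) / √n
d = (2.576 + 0.643) / √181
d = 3.219 / 13.454
d ≈ 0.24

By Cohen's convention (0.2 small / 0.5 medium / 0.8 large): small effect.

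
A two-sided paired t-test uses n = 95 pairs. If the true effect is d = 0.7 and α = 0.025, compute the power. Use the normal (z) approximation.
Power ≈ 1.00

Power calculation (paired t-test, normal approximation):
z_β = d · √n - z_{α/2}
z_β = 0.7 · √95 - 2.241
z_β = 0.7 · 9.747 - 2.241
z_β = 4.581

Power = Φ(z_β) = Φ(4.581) ≈ 1.000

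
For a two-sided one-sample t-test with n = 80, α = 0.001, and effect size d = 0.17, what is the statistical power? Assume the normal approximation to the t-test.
Power ≈ 0.04

Power calculation (one-sample t-test, normal approximation):
z_β = d · √n - z_{α/2}
z_β = 0.17 · √80 - 3.291
z_β = 0.17 · 8.944 - 3.291
z_β = -1.770

Power = Φ(z_β) = Φ(-1.770) ≈ 0.038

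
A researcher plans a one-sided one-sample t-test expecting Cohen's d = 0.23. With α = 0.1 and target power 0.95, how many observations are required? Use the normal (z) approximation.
n = 162

Sample size formula (one-sample t-test, normal approximation):
n = ((z_α + z_β) / d)²

z_α = 1.282 (for α = 0.1, one-sided)
z_β = 1.645 (for power = 0.95)
d = 0.23

n = ((1.282 + 1.645) / 0.23)²
n = (12.726)²
n ≈ 161.95
Round up to the next whole number: n = 162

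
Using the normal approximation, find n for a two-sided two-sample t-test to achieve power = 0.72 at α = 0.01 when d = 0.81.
n = 31 per group

Sample size formula (two-sample t-test, normal approximation):
n = 2 · ((z_{α/2} + z_β) / d)²

z_{α/2} = 2.576 (for α = 0.01, two-sided)
z_β = 0.583 (for power = 0.72)
d = 0.81

n = 2 · ((2.576 + 0.583) / 0.81)²
n = 2 · (3.900)²
n ≈ 30.42
Round up to the next whole number: n = 31 per group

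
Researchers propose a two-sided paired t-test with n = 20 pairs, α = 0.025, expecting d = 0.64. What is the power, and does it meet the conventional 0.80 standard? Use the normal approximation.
Power ≈ 0.73; the study is underpowered (power < 0.80)

Power calculation (paired t-test, normal approximation):
z_β = d · √n - z_{α/2}
z_β = 0.64 · √20 - 2.241
z_β = 0.64 · 4.472 - 2.241
z_β = 0.621

Power = Φ(z_β) = Φ(0.621) ≈ 0.733

Effect size d = 0.64 is medium by Cohen's convention (0.2/0.5/0.8).

Threshold: power ≥ 0.80 is conventionally adequate.
Power ≈ 0.73 → the study is underpowered (power < 0.80).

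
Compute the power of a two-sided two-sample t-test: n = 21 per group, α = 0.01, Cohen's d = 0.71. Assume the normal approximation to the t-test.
Power ≈ 0.39

Power calculation (two-sample t-test, normal approximation):
z_β = d · √(n/2) - z_{α/2}
z_β = 0.71 · √(21/2) - 2.576
z_β = 0.71 · 3.240 - 2.576
z_β = -0.275

Power = Φ(z_β) = Φ(-0.275) ≈ 0.392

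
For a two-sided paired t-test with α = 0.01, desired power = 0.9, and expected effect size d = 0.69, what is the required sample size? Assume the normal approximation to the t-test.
n = 32 pairs

Sample size formula (paired t-test, normal approximation):
n = ((z_{α/2} + z_β) / d)²

z_{α/2} = 2.576 (for α = 0.01, two-sided)
z_β = 1.282 (for power = 0.9)
d = 0.69

n = ((2.576 + 1.282) / 0.69)²
n = (5.591)²
n ≈ 31.26
Round up to the next whole number: n = 32 pairs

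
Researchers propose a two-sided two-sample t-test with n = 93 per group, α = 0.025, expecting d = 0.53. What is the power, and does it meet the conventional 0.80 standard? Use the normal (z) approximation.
Power ≈ 0.92; the study is adequately powered (power ≥ 0.80)

Power calculation (two-sample t-test, normal approximation):
z_β = d · √(n/2) - z_{α/2}
z_β = 0.53 · √(93/2) - 2.241
z_β = 0.53 · 6.819 - 2.241
z_β = 1.373

Power = Φ(z_β) = Φ(1.373) ≈ 0.915

Effect size d = 0.53 is medium by Cohen's convention (0.2/0.5/0.8).

Threshold: power ≥ 0.80 is conventionally adequate.
Power ≈ 0.92 → the study is adequately powered (power ≥ 0.80).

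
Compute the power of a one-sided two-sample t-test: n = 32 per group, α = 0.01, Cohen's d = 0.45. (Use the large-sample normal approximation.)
Power ≈ 0.30

Power calculation (two-sample t-test, normal approximation):
z_β = d · √(n/2) - z_α
z_β = 0.45 · √(32/2) - 2.326
z_β = 0.45 · 4.000 - 2.326
z_β = -0.526

Power = Φ(z_β) = Φ(-0.526) ≈ 0.299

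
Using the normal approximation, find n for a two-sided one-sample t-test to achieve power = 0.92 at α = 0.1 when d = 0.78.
n = 16

Sample size formula (one-sample t-test, normal approximation):
n = ((z_{α/2} + z_β) / d)²

z_{α/2} = 1.645 (for α = 0.1, two-sided)
z_β = 1.405 (for power = 0.92)
d = 0.78

n = ((1.645 + 1.405) / 0.78)²
n = (3.910)²
n ≈ 15.29
Round up to the next whole number: n = 16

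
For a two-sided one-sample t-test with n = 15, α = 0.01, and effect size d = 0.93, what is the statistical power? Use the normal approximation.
Power ≈ 0.85

Power calculation (one-sample t-test, normal approximation):
z_β = d · √n - z_{α/2}
z_β = 0.93 · √15 - 2.576
z_β = 0.93 · 3.873 - 2.576
z_β = 1.026

Power = Φ(z_β) = Φ(1.026) ≈ 0.848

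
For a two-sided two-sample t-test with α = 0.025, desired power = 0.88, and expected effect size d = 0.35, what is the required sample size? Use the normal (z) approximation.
n = 191 per group

Sample size formula (two-sample t-test, normal approximation):
n = 2 · ((z_{α/2} + z_β) / d)²

z_{α/2} = 2.241 (for α = 0.025, two-sided)
z_β = 1.175 (for power = 0.88)
d = 0.35

n = 2 · ((2.241 + 1.175) / 0.35)²
n = 2 · (9.760)²
n ≈ 190.52
Round up to the next whole number: n = 191 per group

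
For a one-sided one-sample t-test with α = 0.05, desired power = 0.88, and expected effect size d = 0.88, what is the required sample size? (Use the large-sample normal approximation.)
n = 11

Sample size formula (one-sample t-test, normal approximation):
n = ((z_α + z_β) / d)²

z_α = 1.645 (for α = 0.05, one-sided)
z_β = 1.175 (for power = 0.88)
d = 0.88

n = ((1.645 + 1.175) / 0.88)²
n = (3.205)²
n ≈ 10.27
Round up to the next whole number: n = 11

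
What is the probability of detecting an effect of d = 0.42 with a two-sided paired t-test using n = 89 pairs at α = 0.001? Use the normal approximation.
Power ≈ 0.75

Power calculation (paired t-test, normal approximation):
z_β = d · √n - z_{α/2}
z_β = 0.42 · √89 - 3.291
z_β = 0.42 · 9.434 - 3.291
z_β = 0.672

Power = Φ(z_β) = Φ(0.672) ≈ 0.749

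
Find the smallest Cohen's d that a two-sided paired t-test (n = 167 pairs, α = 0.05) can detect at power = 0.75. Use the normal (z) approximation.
d ≈ 0.20

Minimum detectable effect (paired t-test, normal approximation):
d = (z_{α/2} + z_β) / √n
d = (1.960 + 0.674) / √167
d = 2.634 / 12.923
d ≈ 0.20

By Cohen's convention (0.2 small / 0.5 medium / 0.8 large): small effect.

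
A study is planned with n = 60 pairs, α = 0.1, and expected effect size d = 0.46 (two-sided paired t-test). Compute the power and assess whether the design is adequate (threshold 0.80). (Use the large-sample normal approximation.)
Power ≈ 0.97; the study is adequately powered (power ≥ 0.80)

Power calculation (paired t-test, normal approximation):
z_β = d · √n - z_{α/2}
z_β = 0.46 · √60 - 1.645
z_β = 0.46 · 7.746 - 1.645
z_β = 1.918

Power = Φ(z_β) = Φ(1.918) ≈ 0.972

Effect size d = 0.46 is small by Cohen's convention (0.2/0.5/0.8).

Threshold: power ≥ 0.80 is conventionally adequate.
Power ≈ 0.97 → the study is adequately powered (power ≥ 0.80).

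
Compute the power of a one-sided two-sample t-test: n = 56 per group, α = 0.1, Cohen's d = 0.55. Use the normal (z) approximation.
Power ≈ 0.95

Power calculation (two-sample t-test, normal approximation):
z_β = d · √(n/2) - z_α
z_β = 0.55 · √(56/2) - 1.282
z_β = 0.55 · 5.292 - 1.282
z_β = 1.629

Power = Φ(z_β) = Φ(1.629) ≈ 0.948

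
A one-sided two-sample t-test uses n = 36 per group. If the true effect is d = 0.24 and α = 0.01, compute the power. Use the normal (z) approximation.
Power ≈ 0.10

Power calculation (two-sample t-test, normal approximation):
z_β = d · √(n/2) - z_α
z_β = 0.24 · √(36/2) - 2.326
z_β = 0.24 · 4.243 - 2.326
z_β = -1.308

Power = Φ(z_β) = Φ(-1.308) ≈ 0.095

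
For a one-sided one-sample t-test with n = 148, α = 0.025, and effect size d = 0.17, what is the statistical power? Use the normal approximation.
Power ≈ 0.54

Power calculation (one-sample t-test, normal approximation):
z_β = d · √n - z_α
z_β = 0.17 · √148 - 1.960
z_β = 0.17 · 12.166 - 1.960
z_β = 0.108

Power = Φ(z_β) = Φ(0.108) ≈ 0.543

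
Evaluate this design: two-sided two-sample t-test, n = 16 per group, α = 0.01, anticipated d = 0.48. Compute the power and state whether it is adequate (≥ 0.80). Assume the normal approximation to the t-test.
Power ≈ 0.11; the study is underpowered (power < 0.80)

Power calculation (two-sample t-test, normal approximation):
z_β = d · √(n/2) - z_{α/2}
z_β = 0.48 · √(16/2) - 2.576
z_β = 0.48 · 2.828 - 2.576
z_β = -1.218

Power = Φ(z_β) = Φ(-1.218) ≈ 0.112

Effect size d = 0.48 is small by Cohen's convention (0.2/0.5/0.8).

Threshold: power ≥ 0.80 is conventionally adequate.
Power ≈ 0.11 → the study is underpowered (power < 0.80).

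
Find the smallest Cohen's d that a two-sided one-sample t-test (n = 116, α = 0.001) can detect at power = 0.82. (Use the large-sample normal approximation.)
d ≈ 0.39

Minimum detectable effect (one-sample t-test, normal approximation):
d = (z_{α/2} + z_β) / √n
d = (3.291 + 0.915) / √116
d = 4.206 / 10.770
d ≈ 0.39

By Cohen's convention (0.2 small / 0.5 medium / 0.8 large): small effect.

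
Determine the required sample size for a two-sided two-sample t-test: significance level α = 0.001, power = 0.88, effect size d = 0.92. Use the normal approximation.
n = 48 per group

Sample size formula (two-sample t-test, normal approximation):
n = 2 · ((z_{α/2} + z_β) / d)²

z_{α/2} = 3.291 (for α = 0.001, two-sided)
z_β = 1.175 (for power = 0.88)
d = 0.92

n = 2 · ((3.291 + 1.175) / 0.92)²
n = 2 · (4.854)²
n ≈ 47.12
Round up to the next whole number: n = 48 per group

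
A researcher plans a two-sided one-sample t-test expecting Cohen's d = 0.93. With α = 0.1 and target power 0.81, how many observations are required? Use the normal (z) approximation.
n = 8

Sample size formula (one-sample t-test, normal approximation):
n = ((z_{α/2} + z_β) / d)²

z_{α/2} = 1.645 (for α = 0.1, two-sided)
z_β = 0.878 (for power = 0.81)
d = 0.93

n = ((1.645 + 0.878) / 0.93)²
n = (2.713)²
n ≈ 7.36
Round up to the next whole number: n = 8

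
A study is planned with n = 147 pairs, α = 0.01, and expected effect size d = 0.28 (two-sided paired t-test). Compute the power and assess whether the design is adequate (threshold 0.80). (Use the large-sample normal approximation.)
Power ≈ 0.79; the study is underpowered (power < 0.80)

Power calculation (paired t-test, normal approximation):
z_β = d · √n - z_{α/2}
z_β = 0.28 · √147 - 2.576
z_β = 0.28 · 12.124 - 2.576
z_β = 0.819

Power = Φ(z_β) = Φ(0.819) ≈ 0.794

Effect size d = 0.28 is small by Cohen's convention (0.2/0.5/0.8).

Threshold: power ≥ 0.80 is conventionally adequate.
Power ≈ 0.79 → the study is underpowered (power < 0.80).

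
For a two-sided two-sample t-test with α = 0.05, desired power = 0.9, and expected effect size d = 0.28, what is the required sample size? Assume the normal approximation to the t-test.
n = 269 per group

Sample size formula (two-sample t-test, normal approximation):
n = 2 · ((z_{α/2} + z_β) / d)²

z_{α/2} = 1.960 (for α = 0.05, two-sided)
z_β = 1.282 (for power = 0.9)
d = 0.28

n = 2 · ((1.960 + 1.282) / 0.28)²
n = 2 · (11.579)²
n ≈ 268.15
Round up to the next whole number: n = 269 per group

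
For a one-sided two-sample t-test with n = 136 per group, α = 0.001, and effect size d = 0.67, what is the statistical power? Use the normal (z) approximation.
Power ≈ 0.99

Power calculation (two-sample t-test, normal approximation):
z_β = d · √(n/2) - z_α
z_β = 0.67 · √(136/2) - 3.090
z_β = 0.67 · 8.246 - 3.090
z_β = 2.435

Power = Φ(z_β) = Φ(2.435) ≈ 0.993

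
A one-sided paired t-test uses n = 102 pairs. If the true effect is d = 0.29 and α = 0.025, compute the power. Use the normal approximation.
Power ≈ 0.83

Power calculation (paired t-test, normal approximation):
z_β = d · √n - z_α
z_β = 0.29 · √102 - 1.960
z_β = 0.29 · 10.100 - 1.960
z_β = 0.969

Power = Φ(z_β) = Φ(0.969) ≈ 0.834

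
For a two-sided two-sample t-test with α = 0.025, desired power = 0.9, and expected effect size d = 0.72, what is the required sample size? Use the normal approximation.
n = 48 per group

Sample size formula (two-sample t-test, normal approximation):
n = 2 · ((z_{α/2} + z_β) / d)²

z_{α/2} = 2.241 (for α = 0.025, two-sided)
z_β = 1.282 (for power = 0.9)
d = 0.72

n = 2 · ((2.241 + 1.282) / 0.72)²
n = 2 · (4.893)²
n ≈ 47.88
Round up to the next whole number: n = 48 per group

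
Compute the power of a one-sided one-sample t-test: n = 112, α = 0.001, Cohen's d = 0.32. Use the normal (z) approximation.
Power ≈ 0.62

Power calculation (one-sample t-test, normal approximation):
z_β = d · √n - z_α
z_β = 0.32 · √112 - 3.090
z_β = 0.32 · 10.583 - 3.090
z_β = 0.296

Power = Φ(z_β) = Φ(0.296) ≈ 0.617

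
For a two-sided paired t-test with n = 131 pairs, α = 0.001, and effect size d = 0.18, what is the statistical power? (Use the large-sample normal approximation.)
Power ≈ 0.11

Power calculation (paired t-test, normal approximation):
z_β = d · √n - z_{α/2}
z_β = 0.18 · √131 - 3.291
z_β = 0.18 · 11.446 - 3.291
z_β = -1.230

Power = Φ(z_β) = Φ(-1.230) ≈ 0.109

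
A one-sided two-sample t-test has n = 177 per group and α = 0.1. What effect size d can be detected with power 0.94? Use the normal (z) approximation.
d ≈ 0.30

Minimum detectable effect (two-sample t-test, normal approximation):
d = (z_α + z_β) / √(n/2)
d = (1.282 + 1.555) / √(177/2)
d = 2.836 / 9.407
d ≈ 0.30

By Cohen's convention (0.2 small / 0.5 medium / 0.8 large): small effect.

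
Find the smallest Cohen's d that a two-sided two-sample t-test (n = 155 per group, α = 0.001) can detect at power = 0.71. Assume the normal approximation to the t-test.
d ≈ 0.44

Minimum detectable effect (two-sample t-test, normal approximation):
d = (z_{α/2} + z_β) / √(n/2)
d = (3.291 + 0.553) / √(155/2)
d = 3.844 / 8.803
d ≈ 0.44

By Cohen's convention (0.2 small / 0.5 medium / 0.8 large): small effect.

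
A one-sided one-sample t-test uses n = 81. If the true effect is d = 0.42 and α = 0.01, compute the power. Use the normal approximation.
Power ≈ 0.93

Power calculation (one-sample t-test, normal approximation):
z_β = d · √n - z_α
z_β = 0.42 · √81 - 2.326
z_β = 0.42 · 9.000 - 2.326
z_β = 1.454

Power = Φ(z_β) = Φ(1.454) ≈ 0.927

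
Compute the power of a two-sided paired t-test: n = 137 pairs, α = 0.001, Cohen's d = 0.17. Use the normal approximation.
Power ≈ 0.10

Power calculation (paired t-test, normal approximation):
z_β = d · √n - z_{α/2}
z_β = 0.17 · √137 - 3.291
z_β = 0.17 · 11.705 - 3.291
z_β = -1.301

Power = Φ(z_β) = Φ(-1.301) ≈ 0.097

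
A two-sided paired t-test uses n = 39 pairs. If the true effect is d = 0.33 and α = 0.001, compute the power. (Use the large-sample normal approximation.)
Power ≈ 0.11

Power calculation (paired t-test, normal approximation):
z_β = d · √n - z_{α/2}
z_β = 0.33 · √39 - 3.291
z_β = 0.33 · 6.245 - 3.291
z_β = -1.230

Power = Φ(z_β) = Φ(-1.230) ≈ 0.109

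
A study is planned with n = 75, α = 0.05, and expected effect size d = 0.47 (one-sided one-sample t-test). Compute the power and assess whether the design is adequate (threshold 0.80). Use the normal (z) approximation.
Power ≈ 0.99; the study is adequately powered (power ≥ 0.80)

Power calculation (one-sample t-test, normal approximation):
z_β = d · √n - z_α
z_β = 0.47 · √75 - 1.645
z_β = 0.47 · 8.660 - 1.645
z_β = 2.425

Power = Φ(z_β) = Φ(2.425) ≈ 0.992

Effect size d = 0.47 is small by Cohen's convention (0.2/0.5/0.8).

Threshold: power ≥ 0.80 is conventionally adequate.
Power ≈ 0.99 → the study is adequately powered (power ≥ 0.80).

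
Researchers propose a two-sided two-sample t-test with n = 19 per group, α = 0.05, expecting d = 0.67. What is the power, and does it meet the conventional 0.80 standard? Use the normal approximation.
Power ≈ 0.54; the study is underpowered (power < 0.80)

Power calculation (two-sample t-test, normal approximation):
z_β = d · √(n/2) - z_{α/2}
z_β = 0.67 · √(19/2) - 1.960
z_β = 0.67 · 3.082 - 1.960
z_β = 0.105

Power = Φ(z_β) = Φ(0.105) ≈ 0.542

Effect size d = 0.67 is medium by Cohen's convention (0.2/0.5/0.8).

Threshold: power ≥ 0.80 is conventionally adequate.
Power ≈ 0.54 → the study is underpowered (power < 0.80).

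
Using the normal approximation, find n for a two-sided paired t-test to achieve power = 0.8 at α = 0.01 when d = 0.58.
n = 35 pairs

Sample size formula (paired t-test, normal approximation):
n = ((z_{α/2} + z_β) / d)²

z_{α/2} = 2.576 (for α = 0.01, two-sided)
z_β = 0.842 (for power = 0.8)
d = 0.58

n = ((2.576 + 0.842) / 0.58)²
n = (5.893)²
n ≈ 34.73
Round up to the next whole number: n = 35 pairs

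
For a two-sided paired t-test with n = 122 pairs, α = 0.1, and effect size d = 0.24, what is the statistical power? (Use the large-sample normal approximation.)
Power ≈ 0.84

Power calculation (paired t-test, normal approximation):
z_β = d · √n - z_{α/2}
z_β = 0.24 · √122 - 1.645
z_β = 0.24 · 11.045 - 1.645
z_β = 1.006

Power = Φ(z_β) = Φ(1.006) ≈ 0.843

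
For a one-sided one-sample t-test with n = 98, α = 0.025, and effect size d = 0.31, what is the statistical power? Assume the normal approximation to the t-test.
Power ≈ 0.87

Power calculation (one-sample t-test, normal approximation):
z_β = d · √n - z_α
z_β = 0.31 · √98 - 1.960
z_β = 0.31 · 9.899 - 1.960
z_β = 1.109

Power = Φ(z_β) = Φ(1.109) ≈ 0.866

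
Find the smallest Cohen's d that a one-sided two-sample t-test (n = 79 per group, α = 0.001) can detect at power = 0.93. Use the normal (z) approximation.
d ≈ 0.73

Minimum detectable effect (two-sample t-test, normal approximation):
d = (z_α + z_β) / √(n/2)
d = (3.090 + 1.476) / √(79/2)
d = 4.566 / 6.285
d ≈ 0.73

By Cohen's convention (0.2 small / 0.5 medium / 0.8 large): medium effect.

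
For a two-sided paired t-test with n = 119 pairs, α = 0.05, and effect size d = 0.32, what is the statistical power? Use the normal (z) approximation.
Power ≈ 0.94

Power calculation (paired t-test, normal approximation):
z_β = d · √n - z_{α/2}
z_β = 0.32 · √119 - 1.960
z_β = 0.32 · 10.909 - 1.960
z_β = 1.531

Power = Φ(z_β) = Φ(1.531) ≈ 0.937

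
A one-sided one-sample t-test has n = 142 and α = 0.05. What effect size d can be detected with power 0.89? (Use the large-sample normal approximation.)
d ≈ 0.24

Minimum detectable effect (one-sample t-test, normal approximation):
d = (z_α + z_β) / √n
d = (1.645 + 1.227) / √142
d = 2.871 / 11.916
d ≈ 0.24

By Cohen's convention (0.2 small / 0.5 medium / 0.8 large): small effect.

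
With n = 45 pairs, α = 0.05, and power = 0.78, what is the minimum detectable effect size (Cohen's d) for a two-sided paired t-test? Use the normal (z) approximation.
d ≈ 0.41

Minimum detectable effect (paired t-test, normal approximation):
d = (z_{α/2} + z_β) / √n
d = (1.960 + 0.772) / √45
d = 2.732 / 6.708
d ≈ 0.41

By Cohen's convention (0.2 small / 0.5 medium / 0.8 large): small effect.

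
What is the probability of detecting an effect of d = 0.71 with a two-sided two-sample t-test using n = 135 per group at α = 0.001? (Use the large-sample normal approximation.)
Power ≈ 0.99

Power calculation (two-sample t-test, normal approximation):
z_β = d · √(n/2) - z_{α/2}
z_β = 0.71 · √(135/2) - 3.291
z_β = 0.71 · 8.216 - 3.291
z_β = 2.543

Power = Φ(z_β) = Φ(2.543) ≈ 0.995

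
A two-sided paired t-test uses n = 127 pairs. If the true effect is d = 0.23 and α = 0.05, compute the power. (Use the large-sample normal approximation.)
Power ≈ 0.74

Power calculation (paired t-test, normal approximation):
z_β = d · √n - z_{α/2}
z_β = 0.23 · √127 - 1.960
z_β = 0.23 · 11.269 - 1.960
z_β = 0.632

Power = Φ(z_β) = Φ(0.632) ≈ 0.736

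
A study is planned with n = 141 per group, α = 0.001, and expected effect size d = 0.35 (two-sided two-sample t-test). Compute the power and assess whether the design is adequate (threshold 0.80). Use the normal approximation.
Power ≈ 0.36; the study is underpowered (power < 0.80)

Power calculation (two-sample t-test, normal approximation):
z_β = d · √(n/2) - z_{α/2}
z_β = 0.35 · √(141/2) - 3.291
z_β = 0.35 · 8.396 - 3.291
z_β = -0.352

Power = Φ(z_β) = Φ(-0.352) ≈ 0.363

Effect size d = 0.35 is small by Cohen's convention (0.2/0.5/0.8).

Threshold: power ≥ 0.80 is conventionally adequate.
Power ≈ 0.36 → the study is underpowered (power < 0.80).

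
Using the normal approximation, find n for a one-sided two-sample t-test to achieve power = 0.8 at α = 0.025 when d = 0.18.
n = 485 per group

Sample size formula (two-sample t-test, normal approximation):
n = 2 · ((z_α + z_β) / d)²

z_α = 1.960 (for α = 0.025, one-sided)
z_β = 0.842 (for power = 0.8)
d = 0.18

n = 2 · ((1.960 + 0.842) / 0.18)²
n = 2 · (15.567)²
n ≈ 484.66
Round up to the next whole number: n = 485 per group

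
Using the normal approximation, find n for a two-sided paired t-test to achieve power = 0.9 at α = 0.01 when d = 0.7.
n = 31 pairs

Sample size formula (paired t-test, normal approximation):
n = ((z_{α/2} + z_β) / d)²

z_{α/2} = 2.576 (for α = 0.01, two-sided)
z_β = 1.282 (for power = 0.9)
d = 0.7

n = ((2.576 + 1.282) / 0.7)²
n = (5.511)²
n ≈ 30.37
Round up to the next whole number: n = 31 pairs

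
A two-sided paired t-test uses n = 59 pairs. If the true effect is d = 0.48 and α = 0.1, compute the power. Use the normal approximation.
Power ≈ 0.98

Power calculation (paired t-test, normal approximation):
z_β = d · √n - z_{α/2}
z_β = 0.48 · √59 - 1.645
z_β = 0.48 · 7.681 - 1.645
z_β = 2.042

Power = Φ(z_β) = Φ(2.042) ≈ 0.979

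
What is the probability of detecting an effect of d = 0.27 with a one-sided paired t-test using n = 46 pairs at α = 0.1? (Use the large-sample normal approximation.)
Power ≈ 0.71

Power calculation (paired t-test, normal approximation):
z_β = d · √n - z_α
z_β = 0.27 · √46 - 1.282
z_β = 0.27 · 6.782 - 1.282
z_β = 0.550

Power = Φ(z_β) = Φ(0.550) ≈ 0.709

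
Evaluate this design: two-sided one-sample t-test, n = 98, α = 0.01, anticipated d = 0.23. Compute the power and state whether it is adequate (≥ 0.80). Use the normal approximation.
Power ≈ 0.38; the study is underpowered (power < 0.80)

Power calculation (one-sample t-test, normal approximation):
z_β = d · √n - z_{α/2}
z_β = 0.23 · √98 - 2.576
z_β = 0.23 · 9.899 - 2.576
z_β = -0.299

Power = Φ(z_β) = Φ(-0.299) ≈ 0.382

Effect size d = 0.23 is small by Cohen's convention (0.2/0.5/0.8).

Threshold: power ≥ 0.80 is conventionally adequate.
Power ≈ 0.38 → the study is underpowered (power < 0.80).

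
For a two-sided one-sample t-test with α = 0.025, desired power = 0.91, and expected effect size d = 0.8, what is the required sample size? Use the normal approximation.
n = 21

Sample size formula (one-sample t-test, normal approximation):
n = ((z_{α/2} + z_β) / d)²

z_{α/2} = 2.241 (for α = 0.025, two-sided)
z_β = 1.341 (for power = 0.91)
d = 0.8

n = ((2.241 + 1.341) / 0.8)²
n = (4.478)²
n ≈ 20.05
Round up to the next whole number: n = 21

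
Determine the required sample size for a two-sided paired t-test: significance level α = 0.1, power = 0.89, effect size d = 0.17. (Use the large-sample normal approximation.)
n = 286 pairs

Sample size formula (paired t-test, normal approximation):
n = ((z_{α/2} + z_β) / d)²

z_{α/2} = 1.645 (for α = 0.1, two-sided)
z_β = 1.227 (for power = 0.89)
d = 0.17

n = ((1.645 + 1.227) / 0.17)²
n = (16.894)²
n ≈ 285.41
Round up to the next whole number: n = 286 pairs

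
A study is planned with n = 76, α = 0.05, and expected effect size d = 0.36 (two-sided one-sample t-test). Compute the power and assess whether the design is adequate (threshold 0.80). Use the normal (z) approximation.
Power ≈ 0.88; the study is adequately powered (power ≥ 0.80)

Power calculation (one-sample t-test, normal approximation):
z_β = d · √n - z_{α/2}
z_β = 0.36 · √76 - 1.960
z_β = 0.36 · 8.718 - 1.960
z_β = 1.178

Power = Φ(z_β) = Φ(1.178) ≈ 0.881

Effect size d = 0.36 is small by Cohen's convention (0.2/0.5/0.8).

Threshold: power ≥ 0.80 is conventionally adequate.
Power ≈ 0.88 → the study is adequately powered (power ≥ 0.80).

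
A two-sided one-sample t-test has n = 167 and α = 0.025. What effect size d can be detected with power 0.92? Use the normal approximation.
d ≈ 0.28

Minimum detectable effect (one-sample t-test, normal approximation):
d = (z_{α/2} + z_β) / √n
d = (2.241 + 1.405) / √167
d = 3.646 / 12.923
d ≈ 0.28

By Cohen's convention (0.2 small / 0.5 medium / 0.8 large): small effect.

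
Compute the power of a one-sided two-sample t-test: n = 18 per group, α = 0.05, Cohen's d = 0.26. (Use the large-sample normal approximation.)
Power ≈ 0.19

Power calculation (two-sample t-test, normal approximation):
z_β = d · √(n/2) - z_α
z_β = 0.26 · √(18/2) - 1.645
z_β = 0.26 · 3.000 - 1.645
z_β = -0.865

Power = Φ(z_β) = Φ(-0.865) ≈ 0.194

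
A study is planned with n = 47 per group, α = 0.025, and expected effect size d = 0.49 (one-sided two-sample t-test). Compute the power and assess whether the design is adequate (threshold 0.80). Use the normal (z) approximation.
Power ≈ 0.66; the study is underpowered (power < 0.80)

Power calculation (two-sample t-test, normal approximation):
z_β = d · √(n/2) - z_α
z_β = 0.49 · √(47/2) - 1.960
z_β = 0.49 · 4.848 - 1.960
z_β = 0.415

Power = Φ(z_β) = Φ(0.415) ≈ 0.661

Effect size d = 0.49 is small by Cohen's convention (0.2/0.5/0.8).

Threshold: power ≥ 0.80 is conventionally adequate.
Power ≈ 0.66 → the study is underpowered (power < 0.80).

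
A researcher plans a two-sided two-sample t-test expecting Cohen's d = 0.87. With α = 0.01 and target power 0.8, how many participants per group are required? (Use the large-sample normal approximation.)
n = 31 per group

Sample size formula (two-sample t-test, normal approximation):
n = 2 · ((z_{α/2} + z_β) / d)²

z_{α/2} = 2.576 (for α = 0.01, two-sided)
z_β = 0.842 (for power = 0.8)
d = 0.87

n = 2 · ((2.576 + 0.842) / 0.87)²
n = 2 · (3.929)²
n ≈ 30.87
Round up to the next whole number: n = 31 per group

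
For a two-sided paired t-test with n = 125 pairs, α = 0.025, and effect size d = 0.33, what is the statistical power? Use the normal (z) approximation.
Power ≈ 0.93

Power calculation (paired t-test, normal approximation):
z_β = d · √n - z_{α/2}
z_β = 0.33 · √125 - 2.241
z_β = 0.33 · 11.180 - 2.241
z_β = 1.448

Power = Φ(z_β) = Φ(1.448) ≈ 0.926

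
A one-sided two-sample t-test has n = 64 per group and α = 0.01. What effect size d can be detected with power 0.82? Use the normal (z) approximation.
d ≈ 0.57

Minimum detectable effect (two-sample t-test, normal approximation):
d = (z_α + z_β) / √(n/2)
d = (2.326 + 0.915) / √(64/2)
d = 3.242 / 5.657
d ≈ 0.57

By Cohen's convention (0.2 small / 0.5 medium / 0.8 large): medium effect.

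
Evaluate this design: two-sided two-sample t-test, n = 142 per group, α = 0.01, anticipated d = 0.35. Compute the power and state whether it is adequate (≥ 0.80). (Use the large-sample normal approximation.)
Power ≈ 0.65; the study is underpowered (power < 0.80)

Power calculation (two-sample t-test, normal approximation):
z_β = d · √(n/2) - z_{α/2}
z_β = 0.35 · √(142/2) - 2.576
z_β = 0.35 · 8.426 - 2.576
z_β = 0.373

Power = Φ(z_β) = Φ(0.373) ≈ 0.646

Effect size d = 0.35 is small by Cohen's convention (0.2/0.5/0.8).

Threshold: power ≥ 0.80 is conventionally adequate.
Power ≈ 0.65 → the study is underpowered (power < 0.80).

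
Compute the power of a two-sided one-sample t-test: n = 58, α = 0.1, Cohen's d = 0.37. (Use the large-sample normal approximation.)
Power ≈ 0.88

Power calculation (one-sample t-test, normal approximation):
z_β = d · √n - z_{α/2}
z_β = 0.37 · √58 - 1.645
z_β = 0.37 · 7.616 - 1.645
z_β = 1.173

Power = Φ(z_β) = Φ(1.173) ≈ 0.880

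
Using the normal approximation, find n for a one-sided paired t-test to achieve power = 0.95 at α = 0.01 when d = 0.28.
n = 202 pairs

Sample size formula (paired t-test, normal approximation):
n = ((z_α + z_β) / d)²

z_α = 2.326 (for α = 0.01, one-sided)
z_β = 1.645 (for power = 0.95)
d = 0.28

n = ((2.326 + 1.645) / 0.28)²
n = (14.182)²
n ≈ 201.13
Round up to the next whole number: n = 202 pairs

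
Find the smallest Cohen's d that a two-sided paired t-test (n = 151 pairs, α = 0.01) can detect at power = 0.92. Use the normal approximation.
d ≈ 0.32

Minimum detectable effect (paired t-test, normal approximation):
d = (z_{α/2} + z_β) / √n
d = (2.576 + 1.405) / √151
d = 3.981 / 12.288
d ≈ 0.32

By Cohen's convention (0.2 small / 0.5 medium / 0.8 large): small effect.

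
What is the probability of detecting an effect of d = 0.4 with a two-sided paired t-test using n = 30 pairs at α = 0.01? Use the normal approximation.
Power ≈ 0.35

Power calculation (paired t-test, normal approximation):
z_β = d · √n - z_{α/2}
z_β = 0.4 · √30 - 2.576
z_β = 0.4 · 5.477 - 2.576
z_β = -0.385

Power = Φ(z_β) = Φ(-0.385) ≈ 0.350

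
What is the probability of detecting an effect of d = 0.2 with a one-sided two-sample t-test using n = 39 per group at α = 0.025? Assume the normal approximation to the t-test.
Power ≈ 0.14

Power calculation (two-sample t-test, normal approximation):
z_β = d · √(n/2) - z_α
z_β = 0.2 · √(39/2) - 1.960
z_β = 0.2 · 4.416 - 1.960
z_β = -1.077

Power = Φ(z_β) = Φ(-1.077) ≈ 0.141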